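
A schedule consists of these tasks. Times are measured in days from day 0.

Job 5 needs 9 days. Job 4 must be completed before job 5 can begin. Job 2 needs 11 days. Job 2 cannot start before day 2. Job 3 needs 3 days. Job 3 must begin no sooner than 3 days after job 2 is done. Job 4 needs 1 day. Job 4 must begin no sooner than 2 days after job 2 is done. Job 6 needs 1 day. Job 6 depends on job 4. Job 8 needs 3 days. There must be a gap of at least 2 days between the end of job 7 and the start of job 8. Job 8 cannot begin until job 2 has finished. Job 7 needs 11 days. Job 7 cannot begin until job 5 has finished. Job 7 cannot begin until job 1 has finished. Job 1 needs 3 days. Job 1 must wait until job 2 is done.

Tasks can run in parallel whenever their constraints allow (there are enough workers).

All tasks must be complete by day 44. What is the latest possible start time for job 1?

25

To finish by day 44, job 8 (duration 3) must start no later than day 41.
Since job 8 (must start by day 41, minus 2-day gap → day 39) depends on it, job 7 must finish by day 39. Backing off its 11-day duration gives a latest start of day 28.
Job 1 has to be done before job 7 (must start by day 28). That means finishing by day 28, i.e. starting by 28 − 3 = day 25.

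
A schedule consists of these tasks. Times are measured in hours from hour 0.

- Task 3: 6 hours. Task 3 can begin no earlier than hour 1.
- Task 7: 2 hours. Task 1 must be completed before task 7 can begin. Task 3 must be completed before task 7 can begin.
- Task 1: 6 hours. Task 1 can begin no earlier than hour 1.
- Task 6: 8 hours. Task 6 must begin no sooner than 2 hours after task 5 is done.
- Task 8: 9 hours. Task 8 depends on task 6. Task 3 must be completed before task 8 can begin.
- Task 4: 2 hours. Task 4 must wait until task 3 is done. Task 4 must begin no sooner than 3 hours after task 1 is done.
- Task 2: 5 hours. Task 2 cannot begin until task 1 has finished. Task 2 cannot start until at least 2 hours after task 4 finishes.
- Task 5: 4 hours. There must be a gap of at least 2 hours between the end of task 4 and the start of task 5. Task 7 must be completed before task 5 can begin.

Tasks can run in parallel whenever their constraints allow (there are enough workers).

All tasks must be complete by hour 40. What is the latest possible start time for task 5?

Nothing follows task 8; the deadline of hour 40 is its only limit. It must start by 40 − 9 = hour 31.
Since task 8 (must start by hour 31) depends on it, task 6 must finish by hour 31. Backing off its 8-hour duration gives a latest start of hour 23.
Task 5 has to be done before task 6 (must start by hour 23, minus 2-hour gap → hour 21). That means finishing by hour 21, i.e. starting by 21 − 4 = hour 17.

17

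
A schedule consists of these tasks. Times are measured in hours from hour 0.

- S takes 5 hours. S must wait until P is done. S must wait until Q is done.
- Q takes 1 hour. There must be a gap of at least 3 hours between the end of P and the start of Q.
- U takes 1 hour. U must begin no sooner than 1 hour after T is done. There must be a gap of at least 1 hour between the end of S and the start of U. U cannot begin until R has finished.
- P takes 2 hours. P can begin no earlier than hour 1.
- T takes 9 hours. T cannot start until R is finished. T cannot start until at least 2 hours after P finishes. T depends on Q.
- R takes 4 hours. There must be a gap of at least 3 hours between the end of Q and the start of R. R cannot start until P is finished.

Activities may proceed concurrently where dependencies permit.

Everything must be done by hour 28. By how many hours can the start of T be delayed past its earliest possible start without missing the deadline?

After its own release at hour 1, P can start at hour 1 and finishes at hour 3.
After P (finishes hour 3, plus 3-hour gap → hour 6), Q can start at hour 6 and finishes at hour 7.
R cannot start until Q (finishes hour 7, plus 3-hour gap → hour 10); P (finishes hour 3). The controlling bound is hour 10, so R finishes at 10 + 4 = hour 14.
T cannot start until R (finishes hour 14); P (finishes hour 3, plus 2-hour gap → hour 5); Q (finishes hour 7). The controlling bound is hour 14, so T finishes at 14 + 9 = hour 23.

Working backward from the deadline:
U must finish by hour 28; it takes 1 hour, so it must start by 28 − 1 = hour 27.
T must finish before U (must start by hour 27, minus 1-hour gap → hour 26). With a 9-hour duration, T must start by 26 − 9 = hour 17.
So T can start as early as hour 14 and as late as hour 17, giving 17 − 14 = 3 hours of slack.

3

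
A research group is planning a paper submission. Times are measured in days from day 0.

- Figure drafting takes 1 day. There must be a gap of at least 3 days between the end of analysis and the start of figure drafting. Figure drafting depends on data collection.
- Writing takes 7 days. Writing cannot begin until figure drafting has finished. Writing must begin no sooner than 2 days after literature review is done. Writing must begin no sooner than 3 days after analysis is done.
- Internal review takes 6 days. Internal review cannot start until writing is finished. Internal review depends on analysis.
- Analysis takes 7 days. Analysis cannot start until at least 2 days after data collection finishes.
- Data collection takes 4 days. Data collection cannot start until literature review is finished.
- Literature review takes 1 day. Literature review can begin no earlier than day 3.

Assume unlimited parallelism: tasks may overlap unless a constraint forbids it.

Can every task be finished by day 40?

Yes

After its own release at day 3, literature review can start at day 3 and finishes at day 4.
After literature review (finishes day 4), data collection can start at day 4 and finishes at day 8.
After data collection (finishes day 8, plus 2-day gap → day 10), analysis can start at day 10 and finishes at day 17.
Figure drafting needs all of analysis (finishes day 17, plus 3-day gap → day 20); data collection (finishes day 8). That puts its earliest start at day 20; it finishes at 20 + 1 = day 21.
Writing has to wait for figure drafting (finishes day 21); literature review (finishes day 4, plus 2-day gap → day 6); analysis (finishes day 17, plus 3-day gap → day 20). The latest of these is day 21, so writing runs day 21 to 21 + 7 = day 28.
Internal review cannot start until writing (finishes day 28); analysis (finishes day 17). The controlling bound is day 28, so internal review finishes at 28 + 6 = day 34.
Every task is finished by day 34, which is no later than the deadline of 40, so the schedule is feasible.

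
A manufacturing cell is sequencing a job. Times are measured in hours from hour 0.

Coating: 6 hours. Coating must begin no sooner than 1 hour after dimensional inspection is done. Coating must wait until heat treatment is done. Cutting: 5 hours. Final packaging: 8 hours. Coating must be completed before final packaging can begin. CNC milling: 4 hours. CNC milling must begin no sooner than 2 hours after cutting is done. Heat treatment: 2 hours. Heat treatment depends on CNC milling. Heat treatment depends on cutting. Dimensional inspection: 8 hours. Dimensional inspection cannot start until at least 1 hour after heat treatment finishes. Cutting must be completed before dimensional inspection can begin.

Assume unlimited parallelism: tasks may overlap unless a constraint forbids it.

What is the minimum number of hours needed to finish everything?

37

Nothing blocks cutting, so it runs from hour 0 to hour 5.
CNC milling waits on cutting (finishes hour 5, plus 2-hour gap → hour 7), so it starts at hour 7 and finishes at 7 + 4 = hour 11.
Heat treatment has to wait for CNC milling (finishes hour 11); cutting (finishes hour 5). The latest of these is hour 11, so heat treatment runs hour 11 to 11 + 2 = hour 13.
Dimensional inspection cannot start until heat treatment (finishes hour 13, plus 1-hour gap → hour 14); cutting (finishes hour 5). The controlling bound is hour 14, so dimensional inspection finishes at 14 + 8 = hour 22.
Coating has to wait for dimensional inspection (finishes hour 22, plus 1-hour gap → hour 23); heat treatment (finishes hour 13). The latest of these is hour 23, so coating runs hour 23 to 23 + 6 = hour 29.
Final packaging cannot begin until coating (finishes hour 29). It runs from hour 29 to 29 + 8 = hour 37.
All tasks are finished once the last one completes. Finish times: Cutting at 5, CNC milling at 11, Heat treatment at 13, Dimensional inspection at 22, Coating at 29, Final packaging at 37. The latest is hour 37.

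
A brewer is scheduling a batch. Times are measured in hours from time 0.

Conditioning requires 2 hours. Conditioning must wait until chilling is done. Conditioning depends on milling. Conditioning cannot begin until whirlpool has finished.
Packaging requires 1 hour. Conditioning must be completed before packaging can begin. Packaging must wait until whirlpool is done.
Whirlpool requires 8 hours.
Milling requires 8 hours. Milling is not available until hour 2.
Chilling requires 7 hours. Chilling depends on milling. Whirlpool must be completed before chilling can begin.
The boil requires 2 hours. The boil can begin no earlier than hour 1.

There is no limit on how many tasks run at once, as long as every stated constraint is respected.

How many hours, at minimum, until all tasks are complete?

20

Whirlpool can start immediately at hour 0; it finishes at hour 8.
After its own release at hour 1, the boil can start at hour 1 and finishes at hour 3.
Milling waits on its own release at hour 2, so it starts at hour 2 and finishes at 2 + 8 = hour 10.
Chilling has to wait for milling (finishes hour 10); whirlpool (finishes hour 8). The latest of these is hour 10, so chilling runs hour 10 to 10 + 7 = hour 17.
Conditioning cannot start until chilling (finishes hour 17); milling (finishes hour 10); whirlpool (finishes hour 8). The controlling bound is hour 17, so conditioning finishes at 17 + 2 = hour 19.
Packaging cannot start until conditioning (finishes hour 19); whirlpool (finishes hour 8). The controlling bound is hour 19, so packaging finishes at 19 + 1 = hour 20.
All tasks are finished once the last one completes. Finish times: Milling at 10, The boil at 3, Whirlpool at 8, Chilling at 17, Conditioning at 19, Packaging at 20. The latest is hour 20.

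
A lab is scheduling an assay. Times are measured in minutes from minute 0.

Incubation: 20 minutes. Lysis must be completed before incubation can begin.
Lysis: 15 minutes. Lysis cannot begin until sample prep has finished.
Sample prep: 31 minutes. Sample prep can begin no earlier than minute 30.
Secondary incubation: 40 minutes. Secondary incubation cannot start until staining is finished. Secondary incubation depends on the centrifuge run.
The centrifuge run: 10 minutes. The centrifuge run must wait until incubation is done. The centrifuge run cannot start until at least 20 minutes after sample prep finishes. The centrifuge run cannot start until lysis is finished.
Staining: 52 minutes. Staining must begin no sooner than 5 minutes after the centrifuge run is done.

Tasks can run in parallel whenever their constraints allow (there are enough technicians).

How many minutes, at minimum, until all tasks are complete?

Sample prep waits on its own release at minute 30, so it starts at minute 30 and finishes at 30 + 31 = minute 61.
Lysis cannot begin until sample prep (finishes minute 61). It runs from minute 61 to 61 + 15 = minute 76.
Incubation cannot begin until lysis (finishes minute 76). It runs from minute 76 to 76 + 20 = minute 96.
For the centrifuge run: incubation (finishes minute 96); sample prep (finishes minute 61, plus 20-minute gap → minute 81); lysis (finishes minute 76). Taking the maximum gives a start of minute 96, and it finishes at 96 + 10 = minute 106.
Staining waits on the centrifuge run (finishes minute 106, plus 5-minute gap → minute 111), so it starts at minute 111 and finishes at 111 + 52 = minute 163.
Secondary incubation cannot start until staining (finishes minute 163); the centrifuge run (finishes minute 106). The controlling bound is minute 163, so secondary incubation finishes at 163 + 40 = minute 203.
All tasks are finished once the last one completes. Finish times: Sample prep at 61, Lysis at 76, Incubation at 96, The centrifuge run at 106, Staining at 163, Secondary incubation at 203. The latest is minute 203.

203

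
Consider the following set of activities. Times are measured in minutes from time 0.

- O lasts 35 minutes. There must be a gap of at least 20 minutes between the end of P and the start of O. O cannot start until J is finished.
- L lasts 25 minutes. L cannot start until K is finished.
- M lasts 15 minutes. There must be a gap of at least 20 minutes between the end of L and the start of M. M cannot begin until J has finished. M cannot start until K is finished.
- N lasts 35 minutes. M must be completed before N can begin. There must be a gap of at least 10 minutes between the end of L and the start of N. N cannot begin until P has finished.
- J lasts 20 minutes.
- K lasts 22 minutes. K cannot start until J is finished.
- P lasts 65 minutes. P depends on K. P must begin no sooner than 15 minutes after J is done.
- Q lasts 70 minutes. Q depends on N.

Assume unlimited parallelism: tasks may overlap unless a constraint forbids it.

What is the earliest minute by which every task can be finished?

212

Nothing blocks J, so it runs from minute 0 to minute 20.
K waits on J (finishes minute 20), so it starts at minute 20 and finishes at 20 + 22 = minute 42.
P has to wait for K (finishes minute 42); J (finishes minute 20, plus 15-minute gap → minute 35). The latest of these is minute 42, so P runs minute 42 to 42 + 65 = minute 107.
O needs all of P (finishes minute 107, plus 20-minute gap → minute 127); J (finishes minute 20). That puts its earliest start at minute 127; it finishes at 127 + 35 = minute 162.
L waits on K (finishes minute 42), so it starts at minute 42 and finishes at 42 + 25 = minute 67.
For M: L (finishes minute 67, plus 20-minute gap → minute 87); J (finishes minute 20); K (finishes minute 42). Taking the maximum gives a start of minute 87, and it finishes at 87 + 15 = minute 102.
N has to wait for M (finishes minute 102); L (finishes minute 67, plus 10-minute gap → minute 77); P (finishes minute 107). The latest of these is minute 107, so N runs minute 107 to 107 + 35 = minute 142.
After N (finishes minute 142), Q can start at minute 142 and finishes at minute 212.
All tasks are finished once the last one completes. Finish times: J at 20, K at 42, L at 67, M at 102, N at 142, O at 162, P at 107, Q at 212. The latest is minute 212.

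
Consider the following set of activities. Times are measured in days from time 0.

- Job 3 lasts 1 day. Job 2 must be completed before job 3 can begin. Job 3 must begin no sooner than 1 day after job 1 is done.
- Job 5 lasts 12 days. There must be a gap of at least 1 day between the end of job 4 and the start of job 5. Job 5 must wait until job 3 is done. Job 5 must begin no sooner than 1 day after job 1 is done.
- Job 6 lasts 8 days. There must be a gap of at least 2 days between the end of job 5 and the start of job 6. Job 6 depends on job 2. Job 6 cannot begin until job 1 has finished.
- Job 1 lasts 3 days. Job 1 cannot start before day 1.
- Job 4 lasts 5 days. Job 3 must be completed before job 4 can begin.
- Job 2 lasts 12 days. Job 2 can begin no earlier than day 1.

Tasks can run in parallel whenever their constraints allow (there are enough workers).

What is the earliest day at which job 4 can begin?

14

Job 2 waits on its own release at day 1, so it starts at day 1 and finishes at 1 + 12 = day 13.
Job 1 cannot begin until its own release at day 1. It runs from day 1 to 1 + 3 = day 4.
Job 3 has to wait for job 2 (finishes day 13); job 1 (finishes day 4, plus 1-day gap → day 5). The latest of these is day 13, so job 3 runs day 13 to 13 + 1 = day 14.
Job 4 waits on job 3 (finishes day 14), so the earliest it can start is day 14.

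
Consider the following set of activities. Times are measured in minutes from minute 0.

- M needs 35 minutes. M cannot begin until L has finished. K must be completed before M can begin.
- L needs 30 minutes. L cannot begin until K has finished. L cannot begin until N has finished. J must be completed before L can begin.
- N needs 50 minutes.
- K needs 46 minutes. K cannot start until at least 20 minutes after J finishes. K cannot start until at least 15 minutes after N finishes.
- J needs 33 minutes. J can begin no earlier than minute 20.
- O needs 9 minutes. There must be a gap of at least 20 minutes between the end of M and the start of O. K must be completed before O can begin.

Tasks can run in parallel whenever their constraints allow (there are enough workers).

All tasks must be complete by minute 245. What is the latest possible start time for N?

O has no dependents, so it just needs to finish by minute 245. Starting by 245 − 9 = minute 236 achieves that.
M feeds into O (must start by minute 236, minus 20-minute gap → minute 216); so M must finish by minute 216 and therefore start by minute 181.
L must finish before M (must start by minute 181). With a 30-minute duration, L must start by 181 − 30 = minute 151.
K has several dependents: L (must start by minute 151); M (must start by minute 181); O (must start by minute 236). The earliest of those limits is minute 151, so K must start by 151 − 46 = minute 105.
For N: K (must start by minute 105, minus 15-minute gap → minute 90); L (must start by minute 151). The most restrictive is minute 90; with a 50-minute duration, N must start by minute 40.

40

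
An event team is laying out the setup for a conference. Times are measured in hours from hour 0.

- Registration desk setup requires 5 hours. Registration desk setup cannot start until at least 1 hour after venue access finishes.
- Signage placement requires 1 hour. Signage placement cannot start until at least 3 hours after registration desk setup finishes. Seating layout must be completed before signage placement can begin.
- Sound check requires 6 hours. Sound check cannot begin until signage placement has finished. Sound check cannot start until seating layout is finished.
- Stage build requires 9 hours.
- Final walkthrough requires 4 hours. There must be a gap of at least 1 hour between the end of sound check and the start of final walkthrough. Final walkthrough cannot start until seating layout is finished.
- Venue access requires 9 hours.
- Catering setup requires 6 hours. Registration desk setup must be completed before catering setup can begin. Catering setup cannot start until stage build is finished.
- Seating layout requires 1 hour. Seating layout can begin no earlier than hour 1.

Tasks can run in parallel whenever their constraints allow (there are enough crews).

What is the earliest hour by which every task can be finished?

Seating layout waits on its own release at hour 1, so it starts at hour 1 and finishes at 1 + 1 = hour 2.
Stage build can start immediately at hour 0; it finishes at hour 9.
Nothing blocks venue access, so it runs from hour 0 to hour 9.
Registration desk setup waits on venue access (finishes hour 9, plus 1-hour gap → hour 10), so it starts at hour 10 and finishes at 10 + 5 = hour 15.
For catering setup: registration desk setup (finishes hour 15); stage build (finishes hour 9). Taking the maximum gives a start of hour 15, and it finishes at 15 + 6 = hour 21.
Signage placement has to wait for registration desk setup (finishes hour 15, plus 3-hour gap → hour 18); seating layout (finishes hour 2). The latest of these is hour 18, so signage placement runs hour 18 to 18 + 1 = hour 19.
Sound check has to wait for signage placement (finishes hour 19); seating layout (finishes hour 2). The latest of these is hour 19, so sound check runs hour 19 to 19 + 6 = hour 25.
Final walkthrough needs all of sound check (finishes hour 25, plus 1-hour gap → hour 26); seating layout (finishes hour 2). That puts its earliest start at hour 26; it finishes at 26 + 4 = hour 30.
All tasks are finished once the last one completes. Finish times: Venue access at 9, Stage build at 9, Seating layout at 2, Registration desk setup at 15, Signage placement at 19, Catering setup at 21, Sound check at 25, Final walkthrough at 30. The latest is hour 30.

30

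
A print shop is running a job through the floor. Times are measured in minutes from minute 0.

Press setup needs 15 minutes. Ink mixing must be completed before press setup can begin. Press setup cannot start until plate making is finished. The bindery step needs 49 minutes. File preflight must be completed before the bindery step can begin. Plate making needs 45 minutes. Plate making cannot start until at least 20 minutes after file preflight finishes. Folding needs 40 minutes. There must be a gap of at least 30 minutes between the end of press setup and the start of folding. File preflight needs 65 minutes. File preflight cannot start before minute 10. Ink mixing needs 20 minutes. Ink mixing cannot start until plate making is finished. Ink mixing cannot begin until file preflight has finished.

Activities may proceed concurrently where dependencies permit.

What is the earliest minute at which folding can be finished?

245

After its own release at minute 10, file preflight can start at minute 10 and finishes at minute 75.
Plate making cannot begin until file preflight (finishes minute 75, plus 20-minute gap → minute 95). It runs from minute 95 to 95 + 45 = minute 140.
Ink mixing cannot start until plate making (finishes minute 140); file preflight (finishes minute 75). The controlling bound is minute 140, so ink mixing finishes at 140 + 20 = minute 160.
Press setup has to wait for ink mixing (finishes minute 160); plate making (finishes minute 140). The latest of these is minute 160, so press setup runs minute 160 to 160 + 15 = minute 175.
Folding cannot begin until press setup (finishes minute 175, plus 30-minute gap → minute 205). It runs from minute 205 to 205 + 40 = minute 245.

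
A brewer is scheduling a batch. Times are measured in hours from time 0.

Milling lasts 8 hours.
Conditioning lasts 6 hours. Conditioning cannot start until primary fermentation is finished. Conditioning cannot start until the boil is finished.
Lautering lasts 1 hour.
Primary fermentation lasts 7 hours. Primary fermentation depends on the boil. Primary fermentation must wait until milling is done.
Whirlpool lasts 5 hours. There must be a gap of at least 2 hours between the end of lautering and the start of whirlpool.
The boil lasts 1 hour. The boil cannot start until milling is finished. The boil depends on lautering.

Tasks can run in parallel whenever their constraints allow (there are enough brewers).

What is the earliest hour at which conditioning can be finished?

22

Lautering can start immediately at hour 0; it finishes at hour 1.
Nothing blocks milling, so it runs from hour 0 to hour 8.
For the boil: milling (finishes hour 8); lautering (finishes hour 1). Taking the maximum gives a start of hour 8, and it finishes at 8 + 1 = hour 9.
For primary fermentation: the boil (finishes hour 9); milling (finishes hour 8). Taking the maximum gives a start of hour 9, and it finishes at 9 + 7 = hour 16.
Conditioning needs all of primary fermentation (finishes hour 16); the boil (finishes hour 9). That puts its earliest start at hour 16; it finishes at 16 + 6 = hour 22.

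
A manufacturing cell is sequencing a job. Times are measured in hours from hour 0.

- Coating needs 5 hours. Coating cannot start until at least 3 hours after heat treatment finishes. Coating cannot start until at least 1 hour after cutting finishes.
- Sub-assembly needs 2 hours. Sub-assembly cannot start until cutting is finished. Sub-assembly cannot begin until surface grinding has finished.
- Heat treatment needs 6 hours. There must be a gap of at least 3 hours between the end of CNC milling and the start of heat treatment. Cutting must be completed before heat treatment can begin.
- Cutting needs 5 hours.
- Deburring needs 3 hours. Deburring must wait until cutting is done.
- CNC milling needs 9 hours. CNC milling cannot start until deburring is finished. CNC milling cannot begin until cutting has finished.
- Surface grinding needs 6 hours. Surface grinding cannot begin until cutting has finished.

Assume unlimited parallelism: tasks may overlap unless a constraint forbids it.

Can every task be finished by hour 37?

Nothing blocks cutting, so it runs from hour 0 to hour 5.
Surface grinding waits on cutting (finishes hour 5), so it starts at hour 5 and finishes at 5 + 6 = hour 11.
For sub-assembly: cutting (finishes hour 5); surface grinding (finishes hour 11). Taking the maximum gives a start of hour 11, and it finishes at 11 + 2 = hour 13.
Deburring waits on cutting (finishes hour 5), so it starts at hour 5 and finishes at 5 + 3 = hour 8.
CNC milling cannot start until deburring (finishes hour 8); cutting (finishes hour 5). The controlling bound is hour 8, so CNC milling finishes at 8 + 9 = hour 17.
Heat treatment has to wait for CNC milling (finishes hour 17, plus 3-hour gap → hour 20); cutting (finishes hour 5). The latest of these is hour 20, so heat treatment runs hour 20 to 20 + 6 = hour 26.
Coating cannot start until heat treatment (finishes hour 26, plus 3-hour gap → hour 29); cutting (finishes hour 5, plus 1-hour gap → hour 6). The controlling bound is hour 29, so coating finishes at 29 + 5 = hour 34.
Every task is finished by hour 34, which is no later than the deadline of 37, so the schedule is feasible.

Yes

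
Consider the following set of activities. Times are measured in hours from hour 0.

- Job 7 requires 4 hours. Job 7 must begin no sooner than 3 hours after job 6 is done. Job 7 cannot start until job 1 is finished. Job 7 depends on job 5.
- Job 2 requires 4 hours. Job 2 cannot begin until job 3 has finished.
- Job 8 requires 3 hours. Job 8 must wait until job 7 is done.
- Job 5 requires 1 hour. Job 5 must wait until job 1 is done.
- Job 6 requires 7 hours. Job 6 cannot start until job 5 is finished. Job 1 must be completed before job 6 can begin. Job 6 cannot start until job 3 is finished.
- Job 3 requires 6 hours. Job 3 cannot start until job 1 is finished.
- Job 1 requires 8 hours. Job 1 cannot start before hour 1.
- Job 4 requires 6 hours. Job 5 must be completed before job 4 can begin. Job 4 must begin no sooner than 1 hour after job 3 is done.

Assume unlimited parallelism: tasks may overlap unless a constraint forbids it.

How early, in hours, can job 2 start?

15

Job 1 waits on its own release at hour 1, so it starts at hour 1 and finishes at 1 + 8 = hour 9.
After job 1 (finishes hour 9), job 3 can start at hour 9 and finishes at hour 15.
Job 2 waits on job 3 (finishes hour 15), so the earliest it can start is hour 15.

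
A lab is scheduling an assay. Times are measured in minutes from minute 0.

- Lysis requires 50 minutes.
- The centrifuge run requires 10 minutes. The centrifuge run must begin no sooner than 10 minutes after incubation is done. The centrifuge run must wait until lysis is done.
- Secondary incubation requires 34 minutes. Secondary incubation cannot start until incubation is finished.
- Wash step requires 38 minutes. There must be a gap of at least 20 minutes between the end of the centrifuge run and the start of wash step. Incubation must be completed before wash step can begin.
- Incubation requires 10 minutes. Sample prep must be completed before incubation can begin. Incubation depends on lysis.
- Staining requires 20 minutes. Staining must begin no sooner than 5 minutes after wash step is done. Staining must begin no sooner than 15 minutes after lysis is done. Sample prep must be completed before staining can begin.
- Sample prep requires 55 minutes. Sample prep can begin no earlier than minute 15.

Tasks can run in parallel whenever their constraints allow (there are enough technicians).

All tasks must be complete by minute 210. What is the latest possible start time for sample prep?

42

Nothing follows staining; the deadline of minute 210 is its only limit. It must start by 210 − 20 = minute 190.
Wash step must finish before staining (must start by minute 190, minus 5-minute gap → minute 185). With a 38-minute duration, wash step must start by 185 − 38 = minute 147.
The centrifuge run feeds into wash step (must start by minute 147, minus 20-minute gap → minute 127); so the centrifuge run must finish by minute 127 and therefore start by minute 117.
To finish by minute 210, secondary incubation (duration 34) must start no later than minute 176.
Incubation must finish in time for the centrifuge run (must start by minute 117, minus 10-minute gap → minute 107); wash step (must start by minute 147); secondary incubation (must start by minute 176). The tightest is minute 107, so incubation must start by 107 − 10 = minute 97.
Sample prep must finish in time for incubation (must start by minute 97); staining (must start by minute 190). The tightest is minute 97, so sample prep must start by 97 − 55 = minute 42.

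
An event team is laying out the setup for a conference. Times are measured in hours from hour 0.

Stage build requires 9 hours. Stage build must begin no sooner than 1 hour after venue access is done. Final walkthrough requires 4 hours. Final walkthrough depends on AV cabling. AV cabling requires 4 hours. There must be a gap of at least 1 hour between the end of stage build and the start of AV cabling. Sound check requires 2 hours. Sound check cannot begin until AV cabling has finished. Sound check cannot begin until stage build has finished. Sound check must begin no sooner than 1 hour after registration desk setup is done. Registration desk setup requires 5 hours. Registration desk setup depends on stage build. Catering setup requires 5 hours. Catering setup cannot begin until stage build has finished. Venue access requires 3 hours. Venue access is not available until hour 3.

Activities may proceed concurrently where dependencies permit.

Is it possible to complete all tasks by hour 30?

After its own release at hour 3, venue access can start at hour 3 and finishes at hour 6.
Stage build waits on venue access (finishes hour 6, plus 1-hour gap → hour 7), so it starts at hour 7 and finishes at 7 + 9 = hour 16.
Catering setup cannot begin until stage build (finishes hour 16). It runs from hour 16 to 16 + 5 = hour 21.
After stage build (finishes hour 16), registration desk setup can start at hour 16 and finishes at hour 21.
After stage build (finishes hour 16, plus 1-hour gap → hour 17), AV cabling can start at hour 17 and finishes at hour 21.
Final walkthrough waits on AV cabling (finishes hour 21), so it starts at hour 21 and finishes at 21 + 4 = hour 25.
For sound check: AV cabling (finishes hour 21); stage build (finishes hour 16); registration desk setup (finishes hour 21, plus 1-hour gap → hour 22). Taking the maximum gives a start of hour 22, and it finishes at 22 + 2 = hour 24.
Every task is finished by hour 25, which is no later than the deadline of 30, so the schedule is feasible.

Yes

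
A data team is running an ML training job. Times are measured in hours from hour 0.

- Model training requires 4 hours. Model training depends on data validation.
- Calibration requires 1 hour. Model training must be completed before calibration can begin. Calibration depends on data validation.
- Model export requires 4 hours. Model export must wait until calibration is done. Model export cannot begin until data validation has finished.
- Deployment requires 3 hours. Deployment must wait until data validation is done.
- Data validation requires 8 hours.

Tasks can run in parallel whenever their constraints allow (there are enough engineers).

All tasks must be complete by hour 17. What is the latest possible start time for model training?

Model export has no dependents, so it just needs to finish by hour 17. Starting by 17 − 4 = hour 13 achieves that.
Since model export (must start by hour 13) depends on it, calibration must finish by hour 13. Backing off its 1-hour duration gives a latest start of hour 12.
Model training feeds into calibration (must start by hour 12); so model training must finish by hour 12 and therefore start by hour 8.

8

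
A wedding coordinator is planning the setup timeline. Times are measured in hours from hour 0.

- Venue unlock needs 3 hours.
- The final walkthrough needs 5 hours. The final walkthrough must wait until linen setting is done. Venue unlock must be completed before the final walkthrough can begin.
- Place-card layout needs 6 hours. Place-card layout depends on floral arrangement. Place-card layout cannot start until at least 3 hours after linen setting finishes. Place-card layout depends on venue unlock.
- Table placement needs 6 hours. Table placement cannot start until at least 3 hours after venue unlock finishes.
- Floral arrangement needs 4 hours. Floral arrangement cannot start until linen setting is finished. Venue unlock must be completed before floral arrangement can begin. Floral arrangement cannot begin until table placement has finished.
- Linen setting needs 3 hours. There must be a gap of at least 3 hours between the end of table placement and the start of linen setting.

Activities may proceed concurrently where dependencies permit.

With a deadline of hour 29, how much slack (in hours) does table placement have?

1

Venue unlock has no prerequisites, so it starts at hour 0 and finishes at hour 3.
Table placement cannot begin until venue unlock (finishes hour 3, plus 3-hour gap → hour 6). It runs from hour 6 to 6 + 6 = hour 12.

Working backward from the deadline:
To finish by hour 29, place-card layout (duration 6) must start no later than hour 23.
Floral arrangement must finish before place-card layout (must start by hour 23). With a 4-hour duration, floral arrangement must start by 23 − 4 = hour 19.
Nothing follows the final walkthrough; the deadline of hour 29 is its only limit. It must start by 29 − 5 = hour 24.
Linen setting must finish in time for floral arrangement (must start by hour 19); place-card layout (must start by hour 23, minus 3-hour gap → hour 20); the final walkthrough (must start by hour 24). The tightest is hour 19, so linen setting must start by 19 − 3 = hour 16.
For table placement: linen setting (must start by hour 16, minus 3-hour gap → hour 13); floral arrangement (must start by hour 19). The most restrictive is hour 13; with a 6-hour duration, table placement must start by hour 7.
So table placement can start as early as hour 6 and as late as hour 7, giving 7 − 6 = 1 hour of slack.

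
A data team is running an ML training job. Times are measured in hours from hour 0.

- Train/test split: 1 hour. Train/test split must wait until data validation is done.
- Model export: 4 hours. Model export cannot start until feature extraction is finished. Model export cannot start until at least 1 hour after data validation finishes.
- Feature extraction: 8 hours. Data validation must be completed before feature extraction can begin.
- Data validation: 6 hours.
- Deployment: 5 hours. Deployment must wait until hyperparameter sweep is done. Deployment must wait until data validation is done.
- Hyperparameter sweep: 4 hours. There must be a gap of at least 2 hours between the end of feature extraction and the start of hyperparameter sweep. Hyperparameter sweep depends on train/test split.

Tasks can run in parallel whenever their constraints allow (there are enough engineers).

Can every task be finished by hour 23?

No

Data validation has no prerequisites, so it starts at hour 0 and finishes at hour 6.
Train/test split cannot begin until data validation (finishes hour 6). It runs from hour 6 to 6 + 1 = hour 7.
Feature extraction cannot begin until data validation (finishes hour 6). It runs from hour 6 to 6 + 8 = hour 14.
Model export has to wait for feature extraction (finishes hour 14); data validation (finishes hour 6, plus 1-hour gap → hour 7). The latest of these is hour 14, so model export runs hour 14 to 14 + 4 = hour 18.
For hyperparameter sweep: feature extraction (finishes hour 14, plus 2-hour gap → hour 16); train/test split (finishes hour 7). Taking the maximum gives a start of hour 16, and it finishes at 16 + 4 = hour 20.
Deployment needs all of hyperparameter sweep (finishes hour 20); data validation (finishes hour 6). That puts its earliest start at hour 20; it finishes at 20 + 5 = hour 25.
The earliest everything can be done is hour 25, which is after the deadline of 23, so it is not possible.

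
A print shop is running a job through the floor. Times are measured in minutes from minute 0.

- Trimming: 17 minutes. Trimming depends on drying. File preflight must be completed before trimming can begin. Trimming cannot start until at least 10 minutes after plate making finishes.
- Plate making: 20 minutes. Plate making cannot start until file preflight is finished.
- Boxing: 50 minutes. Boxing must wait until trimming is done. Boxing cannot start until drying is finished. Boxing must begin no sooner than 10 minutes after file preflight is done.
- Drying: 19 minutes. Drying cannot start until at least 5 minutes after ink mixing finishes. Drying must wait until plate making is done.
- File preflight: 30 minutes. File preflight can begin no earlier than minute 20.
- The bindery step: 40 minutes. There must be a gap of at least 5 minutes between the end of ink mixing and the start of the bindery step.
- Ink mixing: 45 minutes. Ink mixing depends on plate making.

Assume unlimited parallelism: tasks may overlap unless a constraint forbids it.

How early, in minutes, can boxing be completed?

206

After its own release at minute 20, file preflight can start at minute 20 and finishes at minute 50.
Plate making waits on file preflight (finishes minute 50), so it starts at minute 50 and finishes at 50 + 20 = minute 70.
Ink mixing cannot begin until plate making (finishes minute 70). It runs from minute 70 to 70 + 45 = minute 115.
Drying cannot start until ink mixing (finishes minute 115, plus 5-minute gap → minute 120); plate making (finishes minute 70). The controlling bound is minute 120, so drying finishes at 120 + 19 = minute 139.
Trimming needs all of drying (finishes minute 139); file preflight (finishes minute 50); plate making (finishes minute 70, plus 10-minute gap → minute 80). That puts its earliest start at minute 139; it finishes at 139 + 17 = minute 156.
Boxing cannot start until trimming (finishes minute 156); drying (finishes minute 139); file preflight (finishes minute 50, plus 10-minute gap → minute 60). The controlling bound is minute 156, so boxing finishes at 156 + 50 = minute 206.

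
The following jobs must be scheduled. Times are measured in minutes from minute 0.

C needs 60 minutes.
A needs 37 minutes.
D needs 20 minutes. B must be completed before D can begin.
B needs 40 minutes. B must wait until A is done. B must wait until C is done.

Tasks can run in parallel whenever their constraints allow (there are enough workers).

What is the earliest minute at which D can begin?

100

C has no prerequisites, so it starts at minute 0 and finishes at minute 60.
A can start immediately at minute 0; it finishes at minute 37.
B has to wait for A (finishes minute 37); C (finishes minute 60). The latest of these is minute 60, so B runs minute 60 to 60 + 40 = minute 100.
D waits on B (finishes minute 100), so the earliest it can start is minute 100.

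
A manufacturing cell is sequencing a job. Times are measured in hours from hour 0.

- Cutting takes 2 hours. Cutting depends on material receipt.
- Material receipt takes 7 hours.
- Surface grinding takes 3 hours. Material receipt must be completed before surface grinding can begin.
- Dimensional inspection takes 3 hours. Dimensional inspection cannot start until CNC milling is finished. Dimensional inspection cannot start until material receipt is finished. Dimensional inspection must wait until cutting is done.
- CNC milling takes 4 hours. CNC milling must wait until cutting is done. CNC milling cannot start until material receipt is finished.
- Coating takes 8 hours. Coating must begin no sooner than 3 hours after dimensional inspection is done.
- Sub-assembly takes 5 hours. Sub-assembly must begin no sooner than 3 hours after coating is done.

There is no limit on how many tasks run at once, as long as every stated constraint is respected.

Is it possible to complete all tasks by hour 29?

Nothing blocks material receipt, so it runs from hour 0 to hour 7.
Surface grinding cannot begin until material receipt (finishes hour 7). It runs from hour 7 to 7 + 3 = hour 10.
Cutting waits on material receipt (finishes hour 7), so it starts at hour 7 and finishes at 7 + 2 = hour 9.
CNC milling cannot start until cutting (finishes hour 9); material receipt (finishes hour 7). The controlling bound is hour 9, so CNC milling finishes at 9 + 4 = hour 13.
Dimensional inspection needs all of CNC milling (finishes hour 13); material receipt (finishes hour 7); cutting (finishes hour 9). That puts its earliest start at hour 13; it finishes at 13 + 3 = hour 16.
After dimensional inspection (finishes hour 16, plus 3-hour gap → hour 19), coating can start at hour 19 and finishes at hour 27.
After coating (finishes hour 27, plus 3-hour gap → hour 30), sub-assembly can start at hour 30 and finishes at hour 35.
The earliest everything can be done is hour 35, which is after the deadline of 29, so it is not possible.

No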